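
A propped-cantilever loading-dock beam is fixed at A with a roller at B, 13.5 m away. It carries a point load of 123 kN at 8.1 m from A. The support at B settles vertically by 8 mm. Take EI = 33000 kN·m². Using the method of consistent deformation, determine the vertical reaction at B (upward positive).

R_B = 52.81 kN

Release the roller at B. Primary structure: cantilever fixed at A.
Deflection at B on the released cantilever, summing each load's contribution:
  point load 123 at a = 8.1: Pa²(3L − a)/(6EI) = 43578/EI
Tip deflection under a unit load at B: L³/(3EI) = 820.1/EI.
With EI = 33000 kN·m²: δ_0 = 1.3206 m and δ_{BB} = 0.024852 m/kN.
Compatibility — the beam at B must follow the support down by 0.008 m: δ_0 − R_B·δ_{BB} = 0.008, so R_B = (1.3206 − 0.008)/0.024852 = 52.81 kN.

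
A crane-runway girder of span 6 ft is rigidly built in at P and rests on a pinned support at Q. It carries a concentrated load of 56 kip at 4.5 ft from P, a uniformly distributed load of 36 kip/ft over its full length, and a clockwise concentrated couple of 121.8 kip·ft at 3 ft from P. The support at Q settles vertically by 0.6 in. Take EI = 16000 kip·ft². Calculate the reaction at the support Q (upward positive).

R_Q = 128.2 kip

Choose R_Q as the redundant. The primary structure is the cantilever fixed at P.
Downward deflection at the released point Q due to the loads:
  point load 56 at a = 4.5: Pa²(3L − a)/(6EI) = 2552/EI
  UDL 36: wL⁴/(8EI) = 5832/EI
  clockwise couple 121.8 at a = 3: M₀a(2L − a)/(2EI) = 1644/EI
  δ_0 = 10028/EI
Flexibility coefficient — unit upward force at Q: δ_{QQ} = L³/(3EI) = 72/EI.
With EI = 16000 kip·ft²: δ_0 = 0.62674 ft and δ_{QQ} = 0.0045 ft/kip.
Compatibility — the beam at Q must follow the support down by 0.05 ft: δ_0 − R_Q·δ_{QQ} = 0.05, so R_Q = (0.62674 − 0.05)/0.0045 = 128.2 kip.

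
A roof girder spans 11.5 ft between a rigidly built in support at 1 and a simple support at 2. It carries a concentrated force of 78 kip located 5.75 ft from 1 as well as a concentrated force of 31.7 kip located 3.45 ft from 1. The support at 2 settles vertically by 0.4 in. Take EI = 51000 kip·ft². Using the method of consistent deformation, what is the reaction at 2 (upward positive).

R_2 = 24.87 kip

Release the roller at 2. Primary structure: cantilever fixed at 1.
Primary-structure tip deflection at 2 by superposition:
  point load 78 at a = 5.75: Pa²(3L − a)/(6EI) = 12357/EI
  point load 31.7 at a = 3.45: Pa²(3L − a)/(6EI) = 1953/EI
  δ_0 = 14310/EI
Flexibility coefficient — unit upward force at 2: δ_{22} = L³/(3EI) = 507/EI.
With EI = 51000 kip·ft²: δ_0 = 0.28058 ft and δ_{22} = 0.00994 ft/kip.
Compatibility — the beam at 2 must follow the support down by 0.03333 ft: δ_0 − R_2·δ_{22} = 0.03333, so R_2 = (0.28058 − 0.03333)/0.00994 = 24.87 kip.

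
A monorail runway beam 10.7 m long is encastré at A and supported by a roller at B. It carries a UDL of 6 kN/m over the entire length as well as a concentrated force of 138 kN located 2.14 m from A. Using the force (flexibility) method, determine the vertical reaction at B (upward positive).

R_B = 31.8 kN

Remove the prop at B; the released (primary) structure is a cantilever built in at A.
Free-end deflection of the primary structure under the applied loading (downward +):
  UDL 6: wL⁴/(8EI) = 9831/EI
  point load 138 at a = 2.14: Pa²(3L − a)/(6EI) = 3156/EI
  δ_0 = 12987/EI
Flexibility coefficient — unit upward force at B: δ_{BB} = L³/(3EI) = 408.3/EI.
Compatibility at B: δ_0 − R_B·δ_{BB} = 0, so R_B = 12987/408.3 = 31.8 kN.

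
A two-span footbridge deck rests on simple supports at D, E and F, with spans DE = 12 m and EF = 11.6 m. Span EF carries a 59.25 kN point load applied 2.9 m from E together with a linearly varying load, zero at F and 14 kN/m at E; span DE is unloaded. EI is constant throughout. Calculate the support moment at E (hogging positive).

Take M_E as the redundant. Released structure: two simple spans DE and EF with a hinge at E.
End slopes at the hinge E, treating each span as simply supported:
  span EF: point load 59.25 at a = 2.9: Pab(L + b)/(6LEI) = 436/EI
  span EF: triangular load, peak 14: w₀L³/(45EI) = 485.6/EI
  relative rotation θ_0 = (0 + 921.6)/EI = 921.6/EI
A unit hogging moment at E produces rotation L₁/(3EI) + L₂/(3EI) = 7.867/EI.
Compatibility: M_E·(L₁+L₂)/(3EI) = θ_0, giving M_E = 117.2 kN·m (hogging).

M_E = 117.2 kN·m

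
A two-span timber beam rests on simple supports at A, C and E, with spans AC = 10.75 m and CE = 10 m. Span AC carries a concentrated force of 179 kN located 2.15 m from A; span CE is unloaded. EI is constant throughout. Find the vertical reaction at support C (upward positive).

R_C = 54.27 kN

Take M_C as the redundant. Released structure: two simple spans AC and CE with a hinge at C.
Rotations at C on the released spans (each span's end-slope, ×1/EI):
  span AC: point load 179 at a = 2.15: Pab(L + a)/(6LEI) = 661.9/EI
  relative rotation θ_0 = (661.9 + 0)/EI = 661.9/EI
A unit hogging moment at C produces rotation L₁/(3EI) + L₂/(3EI) = 6.917/EI.
Slope continuity at C: θ_0 = M_C·6.917/EI, so M_C = 661.9/6.917 = 95.7 kN·m (hogging).
Span AC, ΣM about A with M_C applied at C: R_C^{AC}·10.75 = 384.9 + 95.7, so R_C^{AC} = 44.7 kN and R_A = 179 − 44.7 = 134.3 kN.
Span CE, ΣM about E: R_C^{CE}·10 = 0 + 95.7, so R_C^{CE} = 9.57 kN and R_E = 0 − 9.57 = -9.57 kN.
R_C = 44.7 + 9.57 = 54.27 kN.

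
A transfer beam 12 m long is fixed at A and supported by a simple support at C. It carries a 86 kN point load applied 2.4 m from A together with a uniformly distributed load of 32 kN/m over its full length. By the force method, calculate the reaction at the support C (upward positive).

Release the roller at C. Primary structure: cantilever fixed at A.
Downward deflection at the released point C due to the loads:
  point load 86 at a = 2.4: Pa²(3L − a)/(6EI) = 2774/EI
  UDL 32: wL⁴/(8EI) = 82944/EI
  δ_0 = 85718/EI
Tip deflection under a unit load at C: L³/(3EI) = 576/EI.
Compatibility at C: δ_0 − R_C·δ_{CC} = 0, so R_C = 85718/576 = 148.8 kN.

R_C = 148.8 kN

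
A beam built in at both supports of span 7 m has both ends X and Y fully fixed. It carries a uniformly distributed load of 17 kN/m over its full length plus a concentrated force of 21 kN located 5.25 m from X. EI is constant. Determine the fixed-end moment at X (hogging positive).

M_X = 76.31 kN·m

Release both end moments; the primary structure is a simply-supported span XY with redundants M_X and M_Y.
End rotations of the released simple span under the applied load (×1/EI):
  at X: UDL 17: wL³/(24EI) = 243/EI
  at Y: UDL 17: wL³/(24EI) = 243/EI
  at X: point load 21 at a = 5.25: Pab(L + b)/(6LEI) = 40.2/EI
  at Y: point load 21 at a = 5.25: Pab(L + a)/(6LEI) = 56.27/EI
  θ_X0 = 283.2/EI,  θ_Y0 = 299.2/EI
Flexibility coefficients: a unit moment at one end gives L/(3EI) there and L/(6EI) at the far end, so f₁₁ = f₂₂ = 2.333/EI and f₁₂ = f₂₁ = 1.167/EI.
Compatibility — zero rotation at each built-in end:
  2.333 M_X + 1.167 M_Y = 283.2
  1.167 M_X + 2.333 M_Y = 299.2
Solving the pair gives M_X = 76.31 kN·m and M_Y = 90.09 kN·m (hogging).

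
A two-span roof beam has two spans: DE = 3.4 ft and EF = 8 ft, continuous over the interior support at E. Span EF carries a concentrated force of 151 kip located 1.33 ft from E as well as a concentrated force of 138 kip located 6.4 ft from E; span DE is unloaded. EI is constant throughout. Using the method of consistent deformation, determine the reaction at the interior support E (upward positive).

Take M_E as the redundant. Released structure: two simple spans DE and EF with a hinge at E.
Rotations at E on the released spans (each span's end-slope, ×1/EI):
  span EF: point load 151 at a = 1.33: Pab(L + b)/(6LEI) = 409.4/EI
  span EF: point load 138 at a = 6.4: Pab(L + b)/(6LEI) = 282.6/EI
  relative rotation θ_0 = (0 + 692)/EI = 692/EI
A unit hogging moment at E produces rotation L₁/(3EI) + L₂/(3EI) = 3.8/EI.
Slope continuity at E: θ_0 = M_E·3.8/EI, so M_E = 692/3.8 = 182.1 kip·ft (hogging).
Span DE, ΣM about D with M_E applied at E: R_E^{DE}·3.4 = 0 + 182.1, so R_E^{DE} = 53.56 kip and R_D = 0 − 53.56 = -53.56 kip.
Span EF, ΣM about F: R_E^{EF}·8 = 1228 + 182.1, so R_E^{EF} = 176.3 kip and R_F = 289 − 176.3 = 112.7 kip.
R_E = 53.56 + 176.3 = 229.8 kip.

R_E = 229.8 kip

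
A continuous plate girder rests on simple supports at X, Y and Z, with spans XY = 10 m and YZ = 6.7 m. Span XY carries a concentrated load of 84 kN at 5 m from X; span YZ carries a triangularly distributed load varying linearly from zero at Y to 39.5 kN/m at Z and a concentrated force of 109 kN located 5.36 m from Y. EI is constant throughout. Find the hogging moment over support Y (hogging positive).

M_Y = 163.9 kN·m

Insert a hinge at Y; M_Y is the redundant, and each span becomes simply supported.
Discontinuity in slope at Y on the released structure — sum the simple-span end rotations:
  span XY: point load 84 at a = 5: Pab(L + a)/(6LEI) = 525/EI
  span YZ: triangular load, peak 39.5: 7w₀L³/(360EI) = 231/EI
  span YZ: point load 109 at a = 5.36: Pab(L + b)/(6LEI) = 156.6/EI
  relative rotation θ_0 = (525 + 387.6)/EI = 912.6/EI
A unit hogging moment at Y produces rotation L₁/(3EI) + L₂/(3EI) = 5.567/EI.
Compatibility: M_Y·(L₁+L₂)/(3EI) = θ_0, giving M_Y = 163.9 kN·m (hogging).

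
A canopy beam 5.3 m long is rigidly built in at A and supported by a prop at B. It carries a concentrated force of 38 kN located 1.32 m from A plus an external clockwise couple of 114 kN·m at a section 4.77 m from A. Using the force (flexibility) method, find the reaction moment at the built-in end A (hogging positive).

M_A = -22.31 kN·m

Release the roller at B. Primary structure: cantilever fixed at A.
Deflection at B on the released cantilever, summing each load's contribution:
  point load 38 at a = 1.32: Pa²(3L − a)/(6EI) = 160.9/EI
  clockwise couple 114 at a = 4.77: M₀a(2L − a)/(2EI) = 1585/EI
  δ_0 = 1746/EI
Tip deflection under a unit load at B: L³/(3EI) = 49.63/EI.
Compatibility at B: δ_0 − R_B·δ_{BB} = 0, so R_B = 1746/49.63 = 35.18 kN.
Moment equilibrium about A: M_A = Σ(load moments about A) − R_B·L = 164.2 − 35.18×5.3 = -22.31 kN·m.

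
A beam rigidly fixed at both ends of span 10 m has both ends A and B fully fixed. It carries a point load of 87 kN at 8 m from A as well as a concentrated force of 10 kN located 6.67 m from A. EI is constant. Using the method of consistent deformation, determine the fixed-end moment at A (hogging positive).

Release both end moments; the primary structure is a simply-supported span AB with redundants M_A and M_B.
Simple-span end rotations at A and B under the given loads:
  at A: point load 87 at a = 8: Pab(L + b)/(6LEI) = 278.4/EI
  at B: point load 87 at a = 8: Pab(L + a)/(6LEI) = 417.6/EI
  at A: point load 10 at a = 6.67: Pab(L + b)/(6LEI) = 49.35/EI
  at B: point load 10 at a = 6.67: Pab(L + a)/(6LEI) = 61.71/EI
  θ_A0 = 327.7/EI,  θ_B0 = 479.3/EI
Flexibility coefficients: a unit moment at one end gives L/(3EI) there and L/(6EI) at the far end, so f₁₁ = f₂₂ = 3.333/EI and f₁₂ = f₂₁ = 1.667/EI.
Compatibility — zero rotation at each built-in end:
  3.333 M_A + 1.667 M_B = 327.7
  1.667 M_A + 3.333 M_B = 479.3
Solving the pair gives M_A = 35.24 kN·m and M_B = 126.2 kN·m (hogging).

M_A = 35.24 kN·m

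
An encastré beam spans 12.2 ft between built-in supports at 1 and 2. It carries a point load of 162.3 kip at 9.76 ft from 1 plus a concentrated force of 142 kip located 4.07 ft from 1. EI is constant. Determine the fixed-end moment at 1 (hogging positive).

Release both end moments; the primary structure is a simply-supported span 12 with redundants M_1 and M_2.
End rotations of the released simple span under the applied load (×1/EI):
  at 1: point load 162.3 at a = 9.76: Pab(L + b)/(6LEI) = 773/EI
  at 2: point load 162.3 at a = 9.76: Pab(L + a)/(6LEI) = 1160/EI
  at 1: point load 142 at a = 4.07: Pab(L + b)/(6LEI) = 1305/EI
  at 2: point load 142 at a = 4.07: Pab(L + a)/(6LEI) = 1044/EI
  θ_10 = 2078/EI,  θ_20 = 2204/EI
Flexibility coefficients: a unit moment at one end gives L/(3EI) there and L/(6EI) at the far end, so f₁₁ = f₂₂ = 4.067/EI and f₁₂ = f₂₁ = 2.033/EI.
Compatibility — zero rotation at each built-in end:
  4.067 M_1 + 2.033 M_2 = 2078
  2.033 M_1 + 4.067 M_2 = 2204
Solving the pair gives M_1 = 320 kip·ft and M_2 = 381.9 kip·ft (hogging).

M_1 = 320 kip·ft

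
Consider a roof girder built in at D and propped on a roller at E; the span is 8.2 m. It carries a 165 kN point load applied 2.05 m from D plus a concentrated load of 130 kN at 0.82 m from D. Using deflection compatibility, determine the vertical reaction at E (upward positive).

Choose R_E as the redundant. The primary structure is the cantilever fixed at D.
Downward deflection at the released point E due to the loads:
  point load 165 at a = 2.05: Pa²(3L − a)/(6EI) = 2606/EI
  point load 130 at a = 0.82: Pa²(3L − a)/(6EI) = 346.4/EI
  δ_0 = 2953/EI
Flexibility coefficient — unit upward force at E: δ_{EE} = L³/(3EI) = 183.8/EI.
Compatibility at E: δ_0 − R_E·δ_{EE} = 0, so R_E = 2953/183.8 = 16.06 kN.

R_E = 16.06 kN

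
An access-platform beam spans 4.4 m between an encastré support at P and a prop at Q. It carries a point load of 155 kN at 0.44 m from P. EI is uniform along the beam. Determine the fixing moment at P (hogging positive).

M_P = 58.31 kN·m

Remove the prop at Q; the released (primary) structure is a cantilever built in at P.
Free-end deflection of the primary structure under the applied loading (downward +):
  point load 155 at a = 0.44: Pa²(3L − a)/(6EI) = 63.82/EI
Tip deflection under a unit load at Q: L³/(3EI) = 28.39/EI.
The prop prevents deflection at Q: R_Q = δ_0/δ_{QQ} = 63.82/28.39 = 2.248 kN.
Moment equilibrium about P: M_P = Σ(load moments about P) − R_Q·L = 68.2 − 2.248×4.4 = 58.31 kN·m.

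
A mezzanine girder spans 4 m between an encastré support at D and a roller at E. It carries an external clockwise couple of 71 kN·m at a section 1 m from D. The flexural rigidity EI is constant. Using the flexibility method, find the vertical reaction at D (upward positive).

R_D = -11.65 kN

Remove the prop at E; the released (primary) structure is a cantilever built in at D.
Downward deflection at the released point E due to the loads:
  clockwise couple 71 at a = 1: M₀a(2L − a)/(2EI) = 248.5/EI
Flexibility coefficient — unit upward force at E: δ_{EE} = L³/(3EI) = 21.33/EI.
The prop prevents deflection at E: R_E = δ_0/δ_{EE} = 248.5/21.33 = 11.65 kN.
Vertical equilibrium: R_D = ΣP − R_E = 0 − 11.65 = -11.65 kN.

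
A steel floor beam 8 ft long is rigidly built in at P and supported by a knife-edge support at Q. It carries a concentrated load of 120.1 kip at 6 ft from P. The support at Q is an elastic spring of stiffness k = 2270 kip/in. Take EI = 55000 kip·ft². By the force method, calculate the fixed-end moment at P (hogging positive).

M_P = 119.7 kip·ft

Choose R_Q as the redundant. The primary structure is the cantilever fixed at P.
Downward deflection at the released point Q due to the loads:
  point load 120.1 at a = 6: Pa²(3L − a)/(6EI) = 12971/EI
Flexibility coefficient — unit upward force at Q: δ_{QQ} = L³/(3EI) = 170.7/EI.
With EI = 55000 kip·ft²: δ_0 = 0.23583 ft and δ_{QQ} = 0.003103 ft/kip.
Compatibility — the spring shortens by R_Q/k under the reaction it provides: δ_0 − R_Q·δ_{QQ} = R_Q/k. With 1/k = 1/(2270×12) ft/kip = 0.000037 ft/kip, R_Q = δ_0 / (δ_{QQ} + 1/k) = 0.23583 / (0.003103 + 0.000037) = 75.11 kip.
Moment equilibrium about P: M_P = Σ(load moments about P) − R_Q·L = 720.6 − 75.11×8 = 119.7 kip·ft.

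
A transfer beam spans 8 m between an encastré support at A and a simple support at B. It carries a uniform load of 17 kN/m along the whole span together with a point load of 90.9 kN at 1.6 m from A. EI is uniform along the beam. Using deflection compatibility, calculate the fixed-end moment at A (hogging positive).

Remove the prop at B; the released (primary) structure is a cantilever built in at A.
Downward deflection at the released point B due to the loads:
  UDL 17: wL⁴/(8EI) = 8704/EI
  point load 90.9 at a = 1.6: Pa²(3L − a)/(6EI) = 868.8/EI
  δ_0 = 9573/EI
Tip deflection under a unit load at B: L³/(3EI) = 170.7/EI.
Compatibility at B: δ_0 − R_B·δ_{BB} = 0, so R_B = 9573/170.7 = 56.09 kN.
Moment equilibrium about A: M_A = Σ(load moments about A) − R_B·L = 689.4 − 56.09×8 = 240.7 kN·m.

M_A = 240.7 kN·m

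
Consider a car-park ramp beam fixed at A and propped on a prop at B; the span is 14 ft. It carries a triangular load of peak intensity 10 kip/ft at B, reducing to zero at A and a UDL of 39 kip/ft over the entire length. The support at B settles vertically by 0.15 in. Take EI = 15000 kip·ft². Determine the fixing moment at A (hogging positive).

M_A = 1073 kip·ft

Release the roller at B. Primary structure: cantilever fixed at A.
Deflection at B on the released cantilever, summing each load's contribution:
  triangular load, peak 10 at the free end: 11w₀L⁴/(120EI) = 35215/EI
  UDL 39: wL⁴/(8EI) = 187278/EI
  δ_0 = 222493/EI
Flexibility coefficient — unit upward force at B: δ_{BB} = L³/(3EI) = 914.7/EI.
With EI = 15000 kip·ft²: δ_0 = 14.833 ft and δ_{BB} = 0.060978 ft/kip.
Compatibility — the beam at B must follow the support down by 0.0125 ft: δ_0 − R_B·δ_{BB} = 0.0125, so R_B = (14.833 − 0.0125)/0.060978 = 243 kip.
Moment equilibrium about A: M_A = Σ(load moments about A) − R_B·L = 4475 − 243×14 = 1073 kip·ft.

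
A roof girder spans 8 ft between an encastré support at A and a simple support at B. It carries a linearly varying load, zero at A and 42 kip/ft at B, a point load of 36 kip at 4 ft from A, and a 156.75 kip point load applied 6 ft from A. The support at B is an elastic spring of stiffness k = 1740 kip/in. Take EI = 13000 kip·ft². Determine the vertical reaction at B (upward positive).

Take the reaction at B as the redundant and release it; the primary structure is a cantilever fixed at A.
Downward deflection at the released point B due to the loads:
  triangular load, peak 42 at the free end: 11w₀L⁴/(120EI) = 15770/EI
  point load 36 at a = 4: Pa²(3L − a)/(6EI) = 1920/EI
  point load 156.75 at a = 6: Pa²(3L − a)/(6EI) = 16929/EI
  δ_0 = 34619/EI
Flexibility coefficient — unit upward force at B: δ_{BB} = L³/(3EI) = 170.7/EI.
With EI = 13000 kip·ft²: δ_0 = 2.663 ft and δ_{BB} = 0.013128 ft/kip.
Compatibility — the spring shortens by R_B/k under the reaction it provides: δ_0 − R_B·δ_{BB} = R_B/k. With 1/k = 1/(1740×12) ft/kip = 0.000048 ft/kip, R_B = δ_0 / (δ_{BB} + 1/k) = 2.663 / (0.013128 + 0.000048) = 202.1 kip.

R_B = 202.1 kip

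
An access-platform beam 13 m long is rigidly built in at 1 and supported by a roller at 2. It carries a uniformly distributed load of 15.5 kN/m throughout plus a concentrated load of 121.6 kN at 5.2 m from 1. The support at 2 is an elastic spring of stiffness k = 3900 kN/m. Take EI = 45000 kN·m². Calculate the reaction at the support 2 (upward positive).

Choose R_2 as the redundant. The primary structure is the cantilever fixed at 1.
Free-end deflection of the primary structure under the applied loading (downward +):
  UDL 15.5: wL⁴/(8EI) = 55337/EI
  point load 121.6 at a = 5.2: Pa²(3L − a)/(6EI) = 18523/EI
  δ_0 = 73860/EI
Flexibility coefficient — unit upward force at 2: δ_{22} = L³/(3EI) = 732.3/EI.
With EI = 45000 kN·m²: δ_0 = 1.6413 m and δ_{22} = 0.016274 m/kN.
Compatibility — the spring shortens by R_2/k under the reaction it provides: δ_0 − R_2·δ_{22} = R_2/k. With 1/k = 0.000256 m/kN, R_2 = δ_0 / (δ_{22} + 1/k) = 1.6413 / (0.016274 + 0.000256) = 99.29 kN.

R_2 = 99.29 kN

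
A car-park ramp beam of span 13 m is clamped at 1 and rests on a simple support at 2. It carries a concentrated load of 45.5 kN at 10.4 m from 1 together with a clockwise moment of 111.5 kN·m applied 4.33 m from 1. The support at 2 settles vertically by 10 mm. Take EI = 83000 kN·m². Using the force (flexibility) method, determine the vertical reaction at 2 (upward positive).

Take the reaction at 2 as the redundant and release it; the primary structure is a cantilever fixed at 1.
Free-end deflection of the primary structure under the applied loading (downward +):
  point load 45.5 at a = 10.4: Pa²(3L − a)/(6EI) = 23458/EI
  clockwise couple 111.5 at a = 4.33: M₀a(2L − a)/(2EI) = 5231/EI
  δ_0 = 28689/EI
Tip deflection under a unit load at 2: L³/(3EI) = 732.3/EI.
With EI = 83000 kN·m²: δ_0 = 0.34565 m and δ_{22} = 0.008823 m/kN.
Compatibility — the beam at 2 must follow the support down by 0.01 m: δ_0 − R_2·δ_{22} = 0.01, so R_2 = (0.34565 − 0.01)/0.008823 = 38.04 kN.

R_2 = 38.04 kN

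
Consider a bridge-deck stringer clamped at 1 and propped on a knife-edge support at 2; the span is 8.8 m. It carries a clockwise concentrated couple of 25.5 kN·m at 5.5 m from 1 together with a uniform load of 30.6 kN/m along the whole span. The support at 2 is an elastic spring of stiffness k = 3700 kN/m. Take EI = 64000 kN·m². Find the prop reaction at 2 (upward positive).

R_2 = 97.31 kN

Take the reaction at 2 as the redundant and release it; the primary structure is a cantilever fixed at 1.
Primary-structure tip deflection at 2 by superposition:
  clockwise couple 25.5 at a = 5.5: M₀a(2L − a)/(2EI) = 848.5/EI
  UDL 30.6: wL⁴/(8EI) = 22938/EI
  δ_0 = 23787/EI
Flexibility coefficient — unit upward force at 2: δ_{22} = L³/(3EI) = 227.2/EI.
With EI = 64000 kN·m²: δ_0 = 0.37167 m and δ_{22} = 0.003549 m/kN.
Compatibility — the spring shortens by R_2/k under the reaction it provides: δ_0 − R_2·δ_{22} = R_2/k. With 1/k = 0.00027 m/kN, R_2 = δ_0 / (δ_{22} + 1/k) = 0.37167 / (0.003549 + 0.00027) = 97.31 kN.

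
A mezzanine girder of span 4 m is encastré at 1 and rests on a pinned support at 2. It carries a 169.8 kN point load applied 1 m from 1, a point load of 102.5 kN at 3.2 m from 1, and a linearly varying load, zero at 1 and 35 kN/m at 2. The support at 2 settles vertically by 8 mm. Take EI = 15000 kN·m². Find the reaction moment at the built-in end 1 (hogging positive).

M_1 = 206 kN·m

Choose R_2 as the redundant. The primary structure is the cantilever fixed at 1.
Downward deflection at the released point 2 due to the loads:
  point load 169.8 at a = 1: Pa²(3L − a)/(6EI) = 311.3/EI
  point load 102.5 at a = 3.2: Pa²(3L − a)/(6EI) = 1539/EI
  triangular load, peak 35 at the free end: 11w₀L⁴/(120EI) = 821.3/EI
  δ_0 = 2672/EI
Tip deflection under a unit load at 2: L³/(3EI) = 21.33/EI.
With EI = 15000 kN·m²: δ_0 = 0.17814 m and δ_{22} = 0.001422 m/kN.
Compatibility — the beam at 2 must follow the support down by 0.008 m: δ_0 − R_2·δ_{22} = 0.008, so R_2 = (0.17814 − 0.008)/0.001422 = 119.6 kN.
Moment equilibrium about 1: M_1 = Σ(load moments about 1) − R_2·L = 684.5 − 119.6×4 = 206 kN·m.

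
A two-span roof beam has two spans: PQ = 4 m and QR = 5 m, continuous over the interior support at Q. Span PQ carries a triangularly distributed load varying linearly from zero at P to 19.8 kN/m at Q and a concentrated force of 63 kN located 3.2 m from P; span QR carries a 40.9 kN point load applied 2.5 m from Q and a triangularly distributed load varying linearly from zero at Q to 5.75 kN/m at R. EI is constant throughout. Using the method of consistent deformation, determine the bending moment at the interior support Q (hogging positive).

M_Q = 51.48 kN·m

Insert a hinge at Q; M_Q is the redundant, and each span becomes simply supported.
Rotations at Q on the released spans (each span's end-slope, ×1/EI):
  span PQ: triangular load, peak 19.8: w₀L³/(45EI) = 28.16/EI
  span PQ: point load 63 at a = 3.2: Pab(L + a)/(6LEI) = 48.38/EI
  span QR: point load 40.9 at a = 2.5: Pab(L + b)/(6LEI) = 63.91/EI
  span QR: triangular load, peak 5.75: 7w₀L³/(360EI) = 13.98/EI
  relative rotation θ_0 = (76.54 + 77.88)/EI = 154.4/EI
A unit hogging moment at Q produces rotation L₁/(3EI) + L₂/(3EI) = 3/EI.
Compatibility: M_Q·(L₁+L₂)/(3EI) = θ_0, giving M_Q = 51.48 kN·m (hogging).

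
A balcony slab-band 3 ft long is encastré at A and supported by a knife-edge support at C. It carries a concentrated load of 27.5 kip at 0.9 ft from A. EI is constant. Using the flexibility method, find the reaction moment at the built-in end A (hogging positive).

Release the roller at C. Primary structure: cantilever fixed at A.
Primary-structure tip deflection at C by superposition:
  point load 27.5 at a = 0.9: Pa²(3L − a)/(6EI) = 30.07/EI
Flexibility coefficient — unit upward force at C: δ_{CC} = L³/(3EI) = 9/EI.
The prop prevents deflection at C: R_C = δ_0/δ_{CC} = 30.07/9 = 3.341 kip.
Moment equilibrium about A: M_A = Σ(load moments about A) − R_C·L = 24.75 − 3.341×3 = 14.73 kip·ft.

M_A = 14.73 kip·ft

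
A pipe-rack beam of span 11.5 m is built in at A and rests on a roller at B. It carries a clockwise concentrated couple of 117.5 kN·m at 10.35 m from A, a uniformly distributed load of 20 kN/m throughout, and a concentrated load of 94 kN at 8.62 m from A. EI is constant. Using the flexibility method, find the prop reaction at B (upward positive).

R_B = 160.8 kN

Take the reaction at B as the redundant and release it; the primary structure is a cantilever fixed at A.
Primary-structure tip deflection at B by superposition:
  clockwise couple 117.5 at a = 10.35: M₀a(2L − a)/(2EI) = 7692/EI
  UDL 20: wL⁴/(8EI) = 43725/EI
  point load 94 at a = 8.62: Pa²(3L − a)/(6EI) = 30127/EI
  δ_0 = 81544/EI
Tip deflection under a unit load at B: L³/(3EI) = 507/EI.
Compatibility at B: δ_0 − R_B·δ_{BB} = 0, so R_B = 81544/507 = 160.8 kN.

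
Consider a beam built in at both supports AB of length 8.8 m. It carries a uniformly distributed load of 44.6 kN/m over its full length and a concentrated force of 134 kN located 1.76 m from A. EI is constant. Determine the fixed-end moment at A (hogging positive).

M_A = 438.8 kN·m

Take the two fixed-end moments M_A, M_B as redundants; the released structure is the simple span AB.
Simple-span end rotations at A and B under the given loads:
  at A: UDL 44.6: wL³/(24EI) = 1266/EI
  at B: UDL 44.6: wL³/(24EI) = 1266/EI
  at A: point load 134 at a = 1.76: Pab(L + b)/(6LEI) = 498.1/EI
  at B: point load 134 at a = 1.76: Pab(L + a)/(6LEI) = 332.1/EI
  θ_A0 = 1764/EI,  θ_B0 = 1598/EI
Flexibility coefficients: a unit moment at one end gives L/(3EI) there and L/(6EI) at the far end, so f₁₁ = f₂₂ = 2.933/EI and f₁₂ = f₂₁ = 1.467/EI.
Compatibility — zero rotation at each built-in end:
  2.933 M_A + 1.467 M_B = 1764
  1.467 M_A + 2.933 M_B = 1598
Solving the pair gives M_A = 438.8 kN·m and M_B = 325.6 kN·m (hogging).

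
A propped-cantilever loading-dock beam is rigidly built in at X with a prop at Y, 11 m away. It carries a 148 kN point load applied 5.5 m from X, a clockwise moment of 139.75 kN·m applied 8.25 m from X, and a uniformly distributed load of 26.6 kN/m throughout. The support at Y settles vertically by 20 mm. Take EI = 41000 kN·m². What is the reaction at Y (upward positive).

Release the roller at Y. Primary structure: cantilever fixed at X.
Free-end deflection of the primary structure under the applied loading (downward +):
  point load 148 at a = 5.5: Pa²(3L − a)/(6EI) = 20520/EI
  clockwise couple 139.75 at a = 8.25: M₀a(2L − a)/(2EI) = 7926/EI
  UDL 26.6: wL⁴/(8EI) = 48681/EI
  δ_0 = 77127/EI
Flexibility coefficient — unit upward force at Y: δ_{YY} = L³/(3EI) = 443.7/EI.
With EI = 41000 kN·m²: δ_0 = 1.8812 m and δ_{YY} = 0.010821 m/kN.
Compatibility — the beam at Y must follow the support down by 0.02 m: δ_0 − R_Y·δ_{YY} = 0.02, so R_Y = (1.8812 − 0.02)/0.010821 = 172 kN.

R_Y = 172 kN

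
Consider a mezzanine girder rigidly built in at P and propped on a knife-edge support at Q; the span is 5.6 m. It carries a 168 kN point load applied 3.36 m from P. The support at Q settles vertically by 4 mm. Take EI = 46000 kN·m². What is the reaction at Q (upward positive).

R_Q = 69.43 kN

Remove the prop at Q; the released (primary) structure is a cantilever built in at P.
Deflection at Q on the released cantilever, summing each load's contribution:
  point load 168 at a = 3.36: Pa²(3L − a)/(6EI) = 4249/EI
Tip deflection under a unit load at Q: L³/(3EI) = 58.54/EI.
With EI = 46000 kN·m²: δ_0 = 0.092359 m and δ_{QQ} = 0.001273 m/kN.
Compatibility — the beam at Q must follow the support down by 0.004 m: δ_0 − R_Q·δ_{QQ} = 0.004, so R_Q = (0.092359 − 0.004)/0.001273 = 69.43 kN.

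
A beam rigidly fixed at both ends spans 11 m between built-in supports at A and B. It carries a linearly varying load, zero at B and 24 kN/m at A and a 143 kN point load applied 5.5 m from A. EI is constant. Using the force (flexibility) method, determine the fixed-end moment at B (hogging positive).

M_B = 293.4 kN·m

Take the two fixed-end moments M_A, M_B as redundants; the released structure is the simple span AB.
On the primary (simply-supported) span, the end slopes from the loading are:
  at A: triangular load, peak 24: w₀L³/(45EI) = 709.9/EI
  at B: triangular load, peak 24: 7w₀L³/(360EI) = 621.1/EI
  at A: point load 143 at a = 5.5: Pab(L + b)/(6LEI) = 1081/EI
  at B: point load 143 at a = 5.5: Pab(L + a)/(6LEI) = 1081/EI
  θ_A0 = 1791/EI,  θ_B0 = 1703/EI
Flexibility coefficients: a unit moment at one end gives L/(3EI) there and L/(6EI) at the far end, so f₁₁ = f₂₂ = 3.667/EI and f₁₂ = f₂₁ = 1.833/EI.
Compatibility — zero rotation at each built-in end:
  3.667 M_A + 1.833 M_B = 1791
  1.833 M_A + 3.667 M_B = 1703
Solving the pair gives M_A = 341.8 kN·m and M_B = 293.4 kN·m (hogging).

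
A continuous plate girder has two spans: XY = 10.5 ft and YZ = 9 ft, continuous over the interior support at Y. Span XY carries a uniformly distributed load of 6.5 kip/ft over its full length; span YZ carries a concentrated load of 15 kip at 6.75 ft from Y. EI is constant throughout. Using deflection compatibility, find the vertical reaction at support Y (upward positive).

R_Y = 49.33 kip

Release continuity at Y by inserting a hinge; the redundant is the internal moment M_Y. The primary structure is two simply-supported spans XY and YZ.
Rotations at Y on the released spans (each span's end-slope, ×1/EI):
  span XY: UDL 6.5: wL³/(24EI) = 313.5/EI
  span YZ: point load 15 at a = 6.75: Pab(L + b)/(6LEI) = 47.46/EI
  relative rotation θ_0 = (313.5 + 47.46)/EI = 361/EI
A unit hogging moment at Y produces rotation L₁/(3EI) + L₂/(3EI) = 6.5/EI.
Compatibility: M_Y·(L₁+L₂)/(3EI) = θ_0, giving M_Y = 55.54 kip·ft (hogging).
Span XY, ΣM about X with M_Y applied at Y: R_Y^{XY}·10.5 = 358.3 + 55.54, so R_Y^{XY} = 39.41 kip and R_X = 68.25 − 39.41 = 28.84 kip.
Span YZ, ΣM about Z: R_Y^{YZ}·9 = 33.75 + 55.54, so R_Y^{YZ} = 9.921 kip and R_Z = 15 − 9.921 = 5.079 kip.
R_Y = 39.41 + 9.921 = 49.33 kip.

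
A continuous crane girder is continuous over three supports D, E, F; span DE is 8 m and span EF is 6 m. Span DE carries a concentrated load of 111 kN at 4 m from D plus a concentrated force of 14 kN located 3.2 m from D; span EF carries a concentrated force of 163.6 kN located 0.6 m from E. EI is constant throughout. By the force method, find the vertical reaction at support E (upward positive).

Release continuity at E by inserting a hinge; the redundant is the internal moment M_E. The primary structure is two simply-supported spans DE and EF.
Discontinuity in slope at E on the released structure — sum the simple-span end rotations:
  span DE: point load 111 at a = 4: Pab(L + a)/(6LEI) = 444/EI
  span DE: point load 14 at a = 3.2: Pab(L + a)/(6LEI) = 50.18/EI
  span EF: point load 163.6 at a = 0.6: Pab(L + b)/(6LEI) = 167.9/EI
  relative rotation θ_0 = (494.2 + 167.9)/EI = 662/EI
A unit hogging moment at E produces rotation L₁/(3EI) + L₂/(3EI) = 4.667/EI.
Slope continuity at E: θ_0 = M_E·4.667/EI, so M_E = 662/4.667 = 141.9 kN·m (hogging).
Span DE, ΣM about D with M_E applied at E: R_E^{DE}·8 = 488.8 + 141.9, so R_E^{DE} = 78.83 kN and R_D = 125 − 78.83 = 46.17 kN.
Span EF, ΣM about F: R_E^{EF}·6 = 883.4 + 141.9, so R_E^{EF} = 170.9 kN and R_F = 163.6 − 170.9 = -7.284 kN.
R_E = 78.83 + 170.9 = 249.7 kN.

R_E = 249.7 kN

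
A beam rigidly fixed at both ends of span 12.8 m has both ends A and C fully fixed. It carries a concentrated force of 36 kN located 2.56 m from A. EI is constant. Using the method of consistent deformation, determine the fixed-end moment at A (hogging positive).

Release both end moments; the primary structure is a simply-supported span AC with redundants M_A and M_C.
On the primary (simply-supported) span, the end slopes from the loading are:
  at A: point load 36 at a = 2.56: Pab(L + b)/(6LEI) = 283.1/EI
  at C: point load 36 at a = 2.56: Pab(L + a)/(6LEI) = 188.7/EI
  θ_A0 = 283.1/EI,  θ_C0 = 188.7/EI
Flexibility coefficients: a unit moment at one end gives L/(3EI) there and L/(6EI) at the far end, so f₁₁ = f₂₂ = 4.267/EI and f₁₂ = f₂₁ = 2.133/EI.
Compatibility — zero rotation at each built-in end:
  4.267 M_A + 2.133 M_C = 283.1
  2.133 M_A + 4.267 M_C = 188.7
Solving the pair gives M_A = 58.98 kN·m and M_C = 14.75 kN·m (hogging).

M_A = 58.98 kN·m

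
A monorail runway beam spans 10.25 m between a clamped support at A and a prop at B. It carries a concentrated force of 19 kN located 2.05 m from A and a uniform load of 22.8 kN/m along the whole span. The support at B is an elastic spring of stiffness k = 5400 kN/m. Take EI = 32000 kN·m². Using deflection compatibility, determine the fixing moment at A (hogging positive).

M_A = 342.2 kN·m

Choose R_B as the redundant. The primary structure is the cantilever fixed at A.
Deflection at B on the released cantilever, summing each load's contribution:
  point load 19 at a = 2.05: Pa²(3L − a)/(6EI) = 381.9/EI
  UDL 22.8: wL⁴/(8EI) = 31459/EI
  δ_0 = 31841/EI
Flexibility coefficient — unit upward force at B: δ_{BB} = L³/(3EI) = 359/EI.
With EI = 32000 kN·m²: δ_0 = 0.99502 m and δ_{BB} = 0.011218 m/kN.
Compatibility — the spring shortens by R_B/k under the reaction it provides: δ_0 − R_B·δ_{BB} = R_B/k. With 1/k = 0.000185 m/kN, R_B = δ_0 / (δ_{BB} + 1/k) = 0.99502 / (0.011218 + 0.000185) = 87.26 kN.
Moment equilibrium about A: M_A = Σ(load moments about A) − R_B·L = 1237 − 87.26×10.25 = 342.2 kN·m.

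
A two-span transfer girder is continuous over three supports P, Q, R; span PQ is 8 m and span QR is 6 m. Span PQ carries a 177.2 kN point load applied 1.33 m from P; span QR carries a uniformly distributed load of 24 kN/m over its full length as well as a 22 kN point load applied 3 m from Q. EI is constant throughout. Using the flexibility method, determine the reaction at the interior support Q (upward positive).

R_Q = 148.2 kN

Release continuity at Q by inserting a hinge; the redundant is the internal moment M_Q. The primary structure is two simply-supported spans PQ and QR.
Rotations at Q on the released spans (each span's end-slope, ×1/EI):
  span PQ: point load 177.2 at a = 1.33: Pab(L + a)/(6LEI) = 305.5/EI
  span QR: UDL 24: wL³/(24EI) = 216/EI
  span QR: point load 22 at a = 3: Pab(L + b)/(6LEI) = 49.5/EI
  relative rotation θ_0 = (305.5 + 265.5)/EI = 571/EI
A unit hogging moment at Q produces rotation L₁/(3EI) + L₂/(3EI) = 4.667/EI.
Slope continuity at Q: θ_0 = M_Q·4.667/EI, so M_Q = 571/4.667 = 122.4 kN·m (hogging).
Span PQ, ΣM about P with M_Q applied at Q: R_Q^{PQ}·8 = 235.7 + 122.4, so R_Q^{PQ} = 44.76 kN and R_P = 177.2 − 44.76 = 132.4 kN.
Span QR, ΣM about R: R_Q^{QR}·6 = 498 + 122.4, so R_Q^{QR} = 103.4 kN and R_R = 166 − 103.4 = 62.61 kN.
R_Q = 44.76 + 103.4 = 148.2 kN.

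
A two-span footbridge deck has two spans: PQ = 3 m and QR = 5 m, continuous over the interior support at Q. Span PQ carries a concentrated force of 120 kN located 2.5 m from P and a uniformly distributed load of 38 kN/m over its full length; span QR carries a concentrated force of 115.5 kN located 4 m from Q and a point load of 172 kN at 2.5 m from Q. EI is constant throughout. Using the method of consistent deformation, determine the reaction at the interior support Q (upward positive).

Insert a hinge at Q; M_Q is the redundant, and each span becomes simply supported.
End slopes at the hinge Q, treating each span as simply supported:
  span PQ: point load 120 at a = 2.5: Pab(L + a)/(6LEI) = 45.83/EI
  span PQ: UDL 38: wL³/(24EI) = 42.75/EI
  span QR: point load 115.5 at a = 4: Pab(L + b)/(6LEI) = 92.4/EI
  span QR: point load 172 at a = 2.5: Pab(L + b)/(6LEI) = 268.8/EI
  relative rotation θ_0 = (88.58 + 361.1)/EI = 449.7/EI
A unit hogging moment at Q produces rotation L₁/(3EI) + L₂/(3EI) = 2.667/EI.
Compatibility: M_Q·(L₁+L₂)/(3EI) = θ_0, giving M_Q = 168.7 kN·m (hogging).
Span PQ, ΣM about P with M_Q applied at Q: R_Q^{PQ}·3 = 471 + 168.7, so R_Q^{PQ} = 213.2 kN and R_P = 234 − 213.2 = 20.78 kN.
Span QR, ΣM about R: R_Q^{QR}·5 = 545.5 + 168.7, so R_Q^{QR} = 142.8 kN and R_R = 287.5 − 142.8 = 144.7 kN.
R_Q = 213.2 + 142.8 = 356 kN.

R_Q = 356 kN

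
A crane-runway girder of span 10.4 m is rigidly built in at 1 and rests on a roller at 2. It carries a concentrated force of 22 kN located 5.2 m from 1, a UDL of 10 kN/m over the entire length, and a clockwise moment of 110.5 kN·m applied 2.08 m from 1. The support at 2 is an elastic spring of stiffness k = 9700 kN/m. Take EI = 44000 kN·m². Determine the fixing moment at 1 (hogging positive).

M_1 = 235.3 kN·m

Choose R_2 as the redundant. The primary structure is the cantilever fixed at 1.
Deflection at 2 on the released cantilever, summing each load's contribution:
  point load 22 at a = 5.2: Pa²(3L − a)/(6EI) = 2578/EI
  UDL 10: wL⁴/(8EI) = 14623/EI
  clockwise couple 110.5 at a = 2.08: M₀a(2L − a)/(2EI) = 2151/EI
  δ_0 = 19352/EI
Flexibility coefficient — unit upward force at 2: δ_{22} = L³/(3EI) = 375/EI.
With EI = 44000 kN·m²: δ_0 = 0.43983 m and δ_{22} = 0.008522 m/kN.
Compatibility — the spring shortens by R_2/k under the reaction it provides: δ_0 − R_2·δ_{22} = R_2/k. With 1/k = 0.000103 m/kN, R_2 = δ_0 / (δ_{22} + 1/k) = 0.43983 / (0.008522 + 0.000103) = 51 kN.
Moment equilibrium about 1: M_1 = Σ(load moments about 1) − R_2·L = 765.7 − 51×10.4 = 235.3 kN·m.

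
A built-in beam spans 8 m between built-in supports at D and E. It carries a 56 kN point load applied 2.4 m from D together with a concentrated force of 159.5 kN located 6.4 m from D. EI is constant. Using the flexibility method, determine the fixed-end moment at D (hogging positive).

M_D = 106.7 kN·m

Take the two fixed-end moments M_D, M_E as redundants; the released structure is the simple span DE.
Simple-span end rotations at D and E under the given loads:
  at D: point load 56 at a = 2.4: Pab(L + b)/(6LEI) = 213.2/EI
  at E: point load 56 at a = 2.4: Pab(L + a)/(6LEI) = 163.1/EI
  at D: point load 159.5 at a = 6.4: Pab(L + b)/(6LEI) = 326.7/EI
  at E: point load 159.5 at a = 6.4: Pab(L + a)/(6LEI) = 490/EI
  θ_D0 = 539.9/EI,  θ_E0 = 653.1/EI
Flexibility coefficients: a unit moment at one end gives L/(3EI) there and L/(6EI) at the far end, so f₁₁ = f₂₂ = 2.667/EI and f₁₂ = f₂₁ = 1.333/EI.
Compatibility — zero rotation at each built-in end:
  2.667 M_D + 1.333 M_E = 539.9
  1.333 M_D + 2.667 M_E = 653.1
Solving the pair gives M_D = 106.7 kN·m and M_E = 191.6 kN·m (hogging).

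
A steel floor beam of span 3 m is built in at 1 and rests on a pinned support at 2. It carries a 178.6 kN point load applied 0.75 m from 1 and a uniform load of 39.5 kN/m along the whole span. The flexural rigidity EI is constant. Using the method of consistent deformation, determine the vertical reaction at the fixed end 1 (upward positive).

Remove the prop at 2; the released (primary) structure is a cantilever built in at 1.
Primary-structure tip deflection at 2 by superposition:
  point load 178.6 at a = 0.75: Pa²(3L − a)/(6EI) = 138.1/EI
  UDL 39.5: wL⁴/(8EI) = 399.9/EI
  δ_0 = 538.1/EI
Flexibility coefficient — unit upward force at 2: δ_{22} = L³/(3EI) = 9/EI.
The prop prevents deflection at 2: R_2 = δ_0/δ_{22} = 538.1/9 = 59.79 kN.
Vertical equilibrium: R_1 = ΣP − R_2 = 297.1 − 59.79 = 237.3 kN.

R_1 = 237.3 kN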